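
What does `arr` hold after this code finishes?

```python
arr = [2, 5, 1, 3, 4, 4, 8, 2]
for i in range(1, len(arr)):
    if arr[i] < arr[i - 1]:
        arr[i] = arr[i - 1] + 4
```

[2, 5, 9, 13, 17, 21, 25, 29]

i=1: 5>=2, unchanged → [2, 5, 1, 3, 4, 4, 8, 2]
i=2: 1<5, arr[2] = 5+4 = 9 → [2, 5, 9, 3, 4, 4, 8, 2]
i=3: 3<9, arr[3] = 9+4 = 13 → [2, 5, 9, 13, 4, 4, 8, 2]
i=4: 4<13, arr[4] = 13+4 = 17 → [2, 5, 9, 13, 17, 4, 8, 2]
i=5: 4<17, arr[5] = 17+4 = 21 → [2, 5, 9, 13, 17, 21, 8, 2]
i=6: 8<21, arr[6] = 21+4 = 25 → [2, 5, 9, 13, 17, 21, 25, 2]
i=7: 2<25, arr[7] = 25+4 = 29 → [2, 5, 9, 13, 17, 21, 25, 29]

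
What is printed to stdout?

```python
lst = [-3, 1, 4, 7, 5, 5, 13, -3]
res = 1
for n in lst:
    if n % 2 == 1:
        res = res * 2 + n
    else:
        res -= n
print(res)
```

n=-3: odd, res = 1*2+(-3) = -1
n=1: odd, res = (-1)*2+1 = -1
n=4: not odd, res = (-1)-4 = -5
n=7: odd, res = (-5)*2+7 = -3
n=5: odd, res = (-3)*2+5 = -1
n=5: odd, res = (-1)*2+5 = 3
n=13: odd, res = 3*2+13 = 19
n=-3: odd, res = 19*2+(-3) = 35

35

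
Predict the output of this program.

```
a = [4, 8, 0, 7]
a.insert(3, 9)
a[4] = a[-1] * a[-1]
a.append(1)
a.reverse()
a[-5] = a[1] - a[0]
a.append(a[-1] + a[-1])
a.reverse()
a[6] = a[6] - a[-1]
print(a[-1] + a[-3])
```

9

insert 9 at 3 → [4, 8, 0, 9, 7]
a[4] = a[-1]*a[-1] = 7*7 = 49 → [4, 8, 0, 9, 49]
append 1 → [4, 8, 0, 9, 49, 1]
reverse → [1, 49, 9, 0, 8, 4]
a[-5] = a[1]-a[0] = 49-1 = 48 → [1, 48, 9, 0, 8, 4]
append a[-1]+a[-1] = 4+4 = 8 → [1, 48, 9, 0, 8, 4, 8]
reverse → [8, 4, 8, 0, 9, 48, 1]
a[6] = a[6]-a[-1] = 1-1 = 0 → [8, 4, 8, 0, 9, 48, 0]
a[-1]+a[-3] = 0+9 = 9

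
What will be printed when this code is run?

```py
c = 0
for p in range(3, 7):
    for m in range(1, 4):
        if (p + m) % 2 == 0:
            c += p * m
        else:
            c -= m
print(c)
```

40

p=3,m=1: even sum, c = 0+3 = 3
p=3,m=2: odd sum, c = 3-2 = 1
p=3,m=3: even sum, c = 1+9 = 10
p=4,m=1: odd sum, c = 10-1 = 9
p=4,m=2: even sum, c = 9+8 = 17
p=4,m=3: odd sum, c = 17-3 = 14
p=5,m=1: even sum, c = 14+5 = 19
p=5,m=2: odd sum, c = 19-2 = 17
p=5,m=3: even sum, c = 17+15 = 32
p=6,m=1: odd sum, c = 32-1 = 31
p=6,m=2: even sum, c = 31+12 = 43
p=6,m=3: odd sum, c = 43-3 = 40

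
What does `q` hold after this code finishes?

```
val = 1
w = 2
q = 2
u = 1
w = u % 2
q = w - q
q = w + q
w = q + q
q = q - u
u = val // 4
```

-1

w = 1%2 = 1
q = 1-2 = -1
q = 1+(-1) = 0
w = 0+0 = 0
q = 0-1 = -1
u = 1//4 = 0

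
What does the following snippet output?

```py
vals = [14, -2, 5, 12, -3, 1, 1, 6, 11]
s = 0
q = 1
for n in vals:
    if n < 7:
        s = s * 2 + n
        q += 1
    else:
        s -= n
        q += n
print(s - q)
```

n=14: not <7, s = 0-14 = -14; q=15
n=-2: <7, s = (-14)*2+(-2) = -30; q=16
n=5: <7, s = (-30)*2+5 = -55; q=17
n=12: not <7, s = (-55)-12 = -67; q=29
n=-3: <7, s = (-67)*2+(-3) = -137; q=30
n=1: <7, s = (-137)*2+1 = -273; q=31
n=1: <7, s = (-273)*2+1 = -545; q=32
n=6: <7, s = (-545)*2+6 = -1084; q=33
n=11: not <7, s = (-1084)-11 = -1095; q=44
s-q = (-1095)-44 = -1139

-1139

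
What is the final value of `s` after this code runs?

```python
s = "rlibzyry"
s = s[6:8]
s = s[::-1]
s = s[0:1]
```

'y'

slice [6:8] → 'ry'
reverse → 'yr'
slice [0:1] → 'y'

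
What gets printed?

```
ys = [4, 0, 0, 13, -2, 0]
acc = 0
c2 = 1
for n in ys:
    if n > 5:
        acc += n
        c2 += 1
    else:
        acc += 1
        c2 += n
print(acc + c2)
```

n=4: not >5, acc = 0+1 = 1; c2=5
n=0: not >5, acc = 1+1 = 2; c2=5
n=0: not >5, acc = 2+1 = 3; c2=5
n=13: >5, acc = 3+13 = 16; c2=6
n=-2: not >5, acc = 16+1 = 17; c2=4
n=0: not >5, acc = 17+1 = 18; c2=4
acc+c2 = 18+4 = 22

22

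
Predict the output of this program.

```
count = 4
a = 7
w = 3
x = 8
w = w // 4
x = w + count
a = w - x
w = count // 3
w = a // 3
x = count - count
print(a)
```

-4

w = 3//4 = 0
x = 0+4 = 4
a = 0-4 = -4
w = 4//3 = 1
w = (-4)//3 = -2
x = 4-4 = 0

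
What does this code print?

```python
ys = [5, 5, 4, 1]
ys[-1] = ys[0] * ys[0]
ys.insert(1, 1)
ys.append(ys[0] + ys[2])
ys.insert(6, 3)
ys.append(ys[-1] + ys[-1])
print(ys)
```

[5, 1, 5, 4, 25, 10, 3, 6]

ys[-1] = ys[0]*ys[0] = 5*5 = 25 → [5, 5, 4, 25]
insert 1 at 1 → [5, 1, 5, 4, 25]
append ys[0]+ys[2] = 5+5 = 10 → [5, 1, 5, 4, 25, 10]
insert 3 at 6 → [5, 1, 5, 4, 25, 10, 3]
append ys[-1]+ys[-1] = 3+3 = 6 → [5, 1, 5, 4, 25, 10, 3, 6]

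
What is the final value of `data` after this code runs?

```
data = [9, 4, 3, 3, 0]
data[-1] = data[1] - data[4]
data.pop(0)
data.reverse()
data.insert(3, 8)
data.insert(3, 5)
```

data[-1] = data[1]-data[4] = 4-0 = 4 → [9, 4, 3, 3, 4]
pop(0) removes 9 → [4, 3, 3, 4]
reverse → [4, 3, 3, 4]
insert 8 at 3 → [4, 3, 3, 8, 4]
insert 5 at 3 → [4, 3, 3, 5, 8, 4]

[4, 3, 3, 5, 8, 4]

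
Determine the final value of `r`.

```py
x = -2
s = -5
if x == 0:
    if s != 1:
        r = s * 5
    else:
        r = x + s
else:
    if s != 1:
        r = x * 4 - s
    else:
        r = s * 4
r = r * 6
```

x=-2, s=-5
x == 0 is False; s != 1 is True
→ r = x * 4 - s = -3
r = (-3)*6 = -18

-18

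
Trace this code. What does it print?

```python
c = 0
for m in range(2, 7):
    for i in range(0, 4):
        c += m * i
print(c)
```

m=2,i=0: c = 0+0 = 0
m=2,i=1: c = 0+2 = 2
m=2,i=2: c = 2+4 = 6
m=2,i=3: c = 6+6 = 12
m=3,i=0: c = 12+0 = 12
m=3,i=1: c = 12+3 = 15
m=3,i=2: c = 15+6 = 21
m=3,i=3: c = 21+9 = 30
m=4,i=0: c = 30+0 = 30
m=4,i=1: c = 30+4 = 34
m=4,i=2: c = 34+8 = 42
m=4,i=3: c = 42+12 = 54
m=5,i=0: c = 54+0 = 54
m=5,i=1: c = 54+5 = 59
m=5,i=2: c = 59+10 = 69
m=5,i=3: c = 69+15 = 84
m=6,i=0: c = 84+0 = 84
m=6,i=1: c = 84+6 = 90
m=6,i=2: c = 90+12 = 102
m=6,i=3: c = 102+18 = 120

120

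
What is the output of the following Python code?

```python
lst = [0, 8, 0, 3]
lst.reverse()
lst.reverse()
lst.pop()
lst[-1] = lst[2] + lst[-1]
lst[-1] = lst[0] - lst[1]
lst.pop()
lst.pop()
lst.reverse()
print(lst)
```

reverse → [3, 0, 8, 0]
reverse → [0, 8, 0, 3]
pop() removes 3 → [0, 8, 0]
lst[-1] = lst[2]+lst[-1] = 0+0 = 0 → [0, 8, 0]
lst[-1] = lst[0]-lst[1] = 0-8 = -8 → [0, 8, -8]
pop() removes -8 → [0, 8]
pop() removes 8 → [0]
reverse → [0]

[0]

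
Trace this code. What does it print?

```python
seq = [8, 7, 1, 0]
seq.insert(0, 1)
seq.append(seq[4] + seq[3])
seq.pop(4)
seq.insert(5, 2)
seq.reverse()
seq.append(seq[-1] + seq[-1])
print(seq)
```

[2, 1, 1, 7, 8, 1, 2]

insert 1 at 0 → [1, 8, 7, 1, 0]
append seq[4]+seq[3] = 0+1 = 1 → [1, 8, 7, 1, 0, 1]
pop(4) removes 0 → [1, 8, 7, 1, 1]
insert 2 at 5 → [1, 8, 7, 1, 1, 2]
reverse → [2, 1, 1, 7, 8, 1]
append seq[-1]+seq[-1] = 1+1 = 2 → [2, 1, 1, 7, 8, 1, 2]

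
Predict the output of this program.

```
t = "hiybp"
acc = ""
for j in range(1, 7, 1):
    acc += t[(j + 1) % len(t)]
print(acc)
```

ybphiy

j=1: add t[2]='y' → 'y'
j=2: add t[3]='b' → 'yb'
j=3: add t[4]='p' → 'ybp'
j=4: add t[0]='h' → 'ybph'
j=5: add t[1]='i' → 'ybphi'
j=6: add t[2]='y' → 'ybphiy'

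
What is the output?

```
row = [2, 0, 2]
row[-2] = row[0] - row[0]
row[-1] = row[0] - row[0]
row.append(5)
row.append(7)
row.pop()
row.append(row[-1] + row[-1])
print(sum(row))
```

row[-2] = row[0]-row[0] = 2-2 = 0 → [2, 0, 2]
row[-1] = row[0]-row[0] = 2-2 = 0 → [2, 0, 0]
append 5 → [2, 0, 0, 5]
append 7 → [2, 0, 0, 5, 7]
pop() removes 7 → [2, 0, 0, 5]
append row[-1]+row[-1] = 5+5 = 10 → [2, 0, 0, 5, 10]
sum = 17

17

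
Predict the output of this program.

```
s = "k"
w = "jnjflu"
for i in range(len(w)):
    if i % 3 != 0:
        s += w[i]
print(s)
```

knjlu

i=0: skip
i=1: add 'n' → 'kn'
i=2: add 'j' → 'knj'
i=3: skip
i=4: add 'l' → 'knjl'
i=5: add 'u' → 'knjlu'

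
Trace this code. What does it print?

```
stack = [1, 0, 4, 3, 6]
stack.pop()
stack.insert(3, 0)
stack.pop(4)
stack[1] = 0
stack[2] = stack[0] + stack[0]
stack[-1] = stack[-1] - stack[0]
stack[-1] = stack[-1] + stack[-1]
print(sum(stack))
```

pop() removes 6 → [1, 0, 4, 3]
insert 0 at 3 → [1, 0, 4, 0, 3]
pop(4) removes 3 → [1, 0, 4, 0]
stack[1] = 0 → [1, 0, 4, 0]
stack[2] = stack[0]+stack[0] = 1+1 = 2 → [1, 0, 2, 0]
stack[-1] = stack[-1]-stack[0] = 0-1 = -1 → [1, 0, 2, -1]
stack[-1] = stack[-1]+stack[-1] = (-1)+(-1) = -2 → [1, 0, 2, -2]
sum = 1

1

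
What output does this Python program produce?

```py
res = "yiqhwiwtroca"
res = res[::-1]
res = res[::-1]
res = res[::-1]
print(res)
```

acortwiwhqiy

reverse → 'acortwiwhqiy'
reverse → 'yiqhwiwtroca'
reverse → 'acortwiwhqiy'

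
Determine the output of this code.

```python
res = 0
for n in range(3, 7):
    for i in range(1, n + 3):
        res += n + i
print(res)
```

222

n=3,i=1: res = 0+4 = 4
n=3,i=2: res = 4+5 = 9
n=3,i=3: res = 9+6 = 15
n=3,i=4: res = 15+7 = 22
n=3,i=5: res = 22+8 = 30
n=4,i=1: res = 30+5 = 35
n=4,i=2: res = 35+6 = 41
n=4,i=3: res = 41+7 = 48
n=4,i=4: res = 48+8 = 56
n=4,i=5: res = 56+9 = 65
n=4,i=6: res = 65+10 = 75
n=5,i=1: res = 75+6 = 81
n=5,i=2: res = 81+7 = 88
n=5,i=3: res = 88+8 = 96
n=5,i=4: res = 96+9 = 105
n=5,i=5: res = 105+10 = 115
n=5,i=6: res = 115+11 = 126
n=5,i=7: res = 126+12 = 138
n=6,i=1: res = 138+7 = 145
n=6,i=2: res = 145+8 = 153
n=6,i=3: res = 153+9 = 162
n=6,i=4: res = 162+10 = 172
n=6,i=5: res = 172+11 = 183
n=6,i=6: res = 183+12 = 195
n=6,i=7: res = 195+13 = 208
n=6,i=8: res = 208+14 = 222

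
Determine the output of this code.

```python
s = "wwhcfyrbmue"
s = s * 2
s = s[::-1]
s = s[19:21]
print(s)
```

repeat ×2 → 'wwhcfyrbmuewwhcfyrbmue'
reverse → 'eumbryfchwweumbryfchww'
slice [19:21] → 'hw'

hw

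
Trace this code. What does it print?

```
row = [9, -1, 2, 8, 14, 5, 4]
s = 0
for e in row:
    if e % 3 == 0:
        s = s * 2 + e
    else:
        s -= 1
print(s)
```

e=9: %3==0, s = 0*2+9 = 9
e=-1: not %3==0, s = 9-1 = 8
e=2: not %3==0, s = 8-1 = 7
e=8: not %3==0, s = 7-1 = 6
e=14: not %3==0, s = 6-1 = 5
e=5: not %3==0, s = 5-1 = 4
e=4: not %3==0, s = 4-1 = 3

3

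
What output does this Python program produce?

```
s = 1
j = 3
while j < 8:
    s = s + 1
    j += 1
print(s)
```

6

j=3: s = 1+1 = 2
j=4: s = 2+1 = 3
j=5: s = 3+1 = 4
j=6: s = 4+1 = 5
j=7: s = 5+1 = 6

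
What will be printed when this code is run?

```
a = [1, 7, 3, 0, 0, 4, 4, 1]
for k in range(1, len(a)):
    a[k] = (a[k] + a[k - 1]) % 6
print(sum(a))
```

24

k=1: a[1] = (7+1)%6 = 2 → [1, 2, 3, 0, 0, 4, 4, 1]
k=2: a[2] = (3+2)%6 = 5 → [1, 2, 5, 0, 0, 4, 4, 1]
k=3: a[3] = (0+5)%6 = 5 → [1, 2, 5, 5, 0, 4, 4, 1]
k=4: a[4] = (0+5)%6 = 5 → [1, 2, 5, 5, 5, 4, 4, 1]
k=5: a[5] = (4+5)%6 = 3 → [1, 2, 5, 5, 5, 3, 4, 1]
k=6: a[6] = (4+3)%6 = 1 → [1, 2, 5, 5, 5, 3, 1, 1]
k=7: a[7] = (1+1)%6 = 2 → [1, 2, 5, 5, 5, 3, 1, 2]
sum = 24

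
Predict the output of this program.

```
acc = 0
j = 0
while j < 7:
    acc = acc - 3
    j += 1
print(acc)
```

j=0: acc = 0-3 = -3
j=1: acc = (-3)-3 = -6
j=2: acc = (-6)-3 = -9
j=3: acc = (-9)-3 = -12
j=4: acc = (-12)-3 = -15
j=5: acc = (-15)-3 = -18
j=6: acc = (-18)-3 = -21

-21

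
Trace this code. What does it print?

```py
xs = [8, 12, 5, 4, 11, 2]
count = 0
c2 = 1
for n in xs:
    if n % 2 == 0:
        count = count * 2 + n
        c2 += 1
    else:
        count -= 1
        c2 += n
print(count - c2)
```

n=8: even, count = 0*2+8 = 8; c2=2
n=12: even, count = 8*2+12 = 28; c2=3
n=5: not even, count = 28-1 = 27; c2=8
n=4: even, count = 27*2+4 = 58; c2=9
n=11: not even, count = 58-1 = 57; c2=20
n=2: even, count = 57*2+2 = 116; c2=21
count-c2 = 116-21 = 95

95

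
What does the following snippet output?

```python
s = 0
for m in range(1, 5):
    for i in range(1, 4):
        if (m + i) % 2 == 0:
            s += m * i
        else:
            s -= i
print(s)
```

m=1,i=1: even sum, s = 0+1 = 1
m=1,i=2: odd sum, s = 1-2 = -1
m=1,i=3: even sum, s = (-1)+3 = 2
m=2,i=1: odd sum, s = 2-1 = 1
m=2,i=2: even sum, s = 1+4 = 5
m=2,i=3: odd sum, s = 5-3 = 2
m=3,i=1: even sum, s = 2+3 = 5
m=3,i=2: odd sum, s = 5-2 = 3
m=3,i=3: even sum, s = 3+9 = 12
m=4,i=1: odd sum, s = 12-1 = 11
m=4,i=2: even sum, s = 11+8 = 19
m=4,i=3: odd sum, s = 19-3 = 16

16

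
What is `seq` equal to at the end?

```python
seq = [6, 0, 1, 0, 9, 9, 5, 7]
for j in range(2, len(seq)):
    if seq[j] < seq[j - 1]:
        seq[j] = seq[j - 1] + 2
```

[6, 0, 1, 3, 9, 9, 11, 13]

j=2: 1>=0, unchanged → [6, 0, 1, 0, 9, 9, 5, 7]
j=3: 0<1, seq[3] = 1+2 = 3 → [6, 0, 1, 3, 9, 9, 5, 7]
j=4: 9>=3, unchanged → [6, 0, 1, 3, 9, 9, 5, 7]
j=5: 9>=9, unchanged → [6, 0, 1, 3, 9, 9, 5, 7]
j=6: 5<9, seq[6] = 9+2 = 11 → [6, 0, 1, 3, 9, 9, 11, 7]
j=7: 7<11, seq[7] = 11+2 = 13 → [6, 0, 1, 3, 9, 9, 11, 13]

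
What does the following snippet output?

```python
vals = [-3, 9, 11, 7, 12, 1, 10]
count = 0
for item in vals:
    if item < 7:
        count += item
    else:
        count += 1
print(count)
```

item=-3: <7, count = 0+(-3) = -3
item=9: not <7, count = (-3)+1 = -2
item=11: not <7, count = (-2)+1 = -1
item=7: not <7, count = (-1)+1 = 0
item=12: not <7, count = 0+1 = 1
item=1: <7, count = 1+1 = 2
item=10: not <7, count = 2+1 = 3

3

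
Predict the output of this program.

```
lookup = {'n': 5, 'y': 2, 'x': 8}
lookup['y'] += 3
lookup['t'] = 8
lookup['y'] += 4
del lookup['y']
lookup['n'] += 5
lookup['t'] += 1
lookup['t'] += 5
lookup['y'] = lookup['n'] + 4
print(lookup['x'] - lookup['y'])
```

lookup['y'] = 2+3 = 5 → {'n': 5, 'y': 5, 'x': 8}
lookup['t'] = 8 → {'n': 5, 'y': 5, 'x': 8, 't': 8}
lookup['y'] = 5+4 = 9 → {'n': 5, 'y': 9, 'x': 8, 't': 8}
del 'y' → {'n': 5, 'x': 8, 't': 8}
lookup['n'] = 5+5 = 10 → {'n': 10, 'x': 8, 't': 8}
lookup['t'] = 8+1 = 9 → {'n': 10, 'x': 8, 't': 9}
lookup['t'] = 9+5 = 14 → {'n': 10, 'x': 8, 't': 14}
lookup['y'] = lookup['n']+4 = 14 → {'n': 10, 'x': 8, 't': 14, 'y': 14}
lookup['x']-lookup['y'] = 8-14 = -6

-6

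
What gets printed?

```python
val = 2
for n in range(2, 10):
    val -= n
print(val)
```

n=2: val = 2-2 = 0
n=3: val = 0-3 = -3
n=4: val = (-3)-4 = -7
n=5: val = (-7)-5 = -12
n=6: val = (-12)-6 = -18
n=7: val = (-18)-7 = -25
n=8: val = (-25)-8 = -33
n=9: val = (-33)-9 = -42

-42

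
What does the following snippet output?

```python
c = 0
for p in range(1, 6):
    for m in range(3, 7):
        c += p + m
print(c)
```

150

p=1,m=3: c = 0+4 = 4
p=1,m=4: c = 4+5 = 9
p=1,m=5: c = 9+6 = 15
p=1,m=6: c = 15+7 = 22
p=2,m=3: c = 22+5 = 27
p=2,m=4: c = 27+6 = 33
p=2,m=5: c = 33+7 = 40
p=2,m=6: c = 40+8 = 48
p=3,m=3: c = 48+6 = 54
p=3,m=4: c = 54+7 = 61
p=3,m=5: c = 61+8 = 69
p=3,m=6: c = 69+9 = 78
p=4,m=3: c = 78+7 = 85
p=4,m=4: c = 85+8 = 93
p=4,m=5: c = 93+9 = 102
p=4,m=6: c = 102+10 = 112
p=5,m=3: c = 112+8 = 120
p=5,m=4: c = 120+9 = 129
p=5,m=5: c = 129+10 = 139
p=5,m=6: c = 139+11 = 150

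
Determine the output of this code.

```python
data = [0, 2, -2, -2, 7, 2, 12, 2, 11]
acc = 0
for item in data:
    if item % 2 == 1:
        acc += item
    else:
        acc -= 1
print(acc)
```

item=0: not odd, acc = 0-1 = -1
item=2: not odd, acc = (-1)-1 = -2
item=-2: not odd, acc = (-2)-1 = -3
item=-2: not odd, acc = (-3)-1 = -4
item=7: odd, acc = (-4)+7 = 3
item=2: not odd, acc = 3-1 = 2
item=12: not odd, acc = 2-1 = 1
item=2: not odd, acc = 1-1 = 0
item=11: odd, acc = 0+11 = 11

11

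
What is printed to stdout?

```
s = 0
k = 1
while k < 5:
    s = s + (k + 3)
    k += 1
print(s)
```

k=1: s = 0+4 = 4
k=2: s = 4+5 = 9
k=3: s = 9+6 = 15
k=4: s = 15+7 = 22

22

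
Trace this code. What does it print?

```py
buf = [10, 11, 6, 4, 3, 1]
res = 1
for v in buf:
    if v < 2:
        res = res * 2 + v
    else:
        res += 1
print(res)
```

v=10: not <2, res = 1+1 = 2
v=11: not <2, res = 2+1 = 3
v=6: not <2, res = 3+1 = 4
v=4: not <2, res = 4+1 = 5
v=3: not <2, res = 5+1 = 6
v=1: <2, res = 6*2+1 = 13

13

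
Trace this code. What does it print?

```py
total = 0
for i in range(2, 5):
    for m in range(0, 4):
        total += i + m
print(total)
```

i=2,m=0: total = 0+2 = 2
i=2,m=1: total = 2+3 = 5
i=2,m=2: total = 5+4 = 9
i=2,m=3: total = 9+5 = 14
i=3,m=0: total = 14+3 = 17
i=3,m=1: total = 17+4 = 21
i=3,m=2: total = 21+5 = 26
i=3,m=3: total = 26+6 = 32
i=4,m=0: total = 32+4 = 36
i=4,m=1: total = 36+5 = 41
i=4,m=2: total = 41+6 = 47
i=4,m=3: total = 47+7 = 54

54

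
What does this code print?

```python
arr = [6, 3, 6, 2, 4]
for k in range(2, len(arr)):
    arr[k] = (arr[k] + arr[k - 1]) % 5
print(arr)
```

[6, 3, 4, 1, 0]

k=2: arr[2] = (6+3)%5 = 4 → [6, 3, 4, 2, 4]
k=3: arr[3] = (2+4)%5 = 1 → [6, 3, 4, 1, 4]
k=4: arr[4] = (4+1)%5 = 0 → [6, 3, 4, 1, 0]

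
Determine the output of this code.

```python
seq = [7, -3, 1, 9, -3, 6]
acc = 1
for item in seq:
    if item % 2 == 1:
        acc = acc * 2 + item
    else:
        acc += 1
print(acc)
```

item=7: odd, acc = 1*2+7 = 9
item=-3: odd, acc = 9*2+(-3) = 15
item=1: odd, acc = 15*2+1 = 31
item=9: odd, acc = 31*2+9 = 71
item=-3: odd, acc = 71*2+(-3) = 139
item=6: not odd, acc = 139+1 = 140

140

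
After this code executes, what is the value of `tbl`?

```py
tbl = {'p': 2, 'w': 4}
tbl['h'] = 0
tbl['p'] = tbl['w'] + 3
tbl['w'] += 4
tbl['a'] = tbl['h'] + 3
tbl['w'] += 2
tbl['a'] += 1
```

{'p': 7, 'w': 10, 'h': 0, 'a': 4}

tbl['h'] = 0 → {'p': 2, 'w': 4, 'h': 0}
tbl['p'] = tbl['w']+3 = 7 → {'p': 7, 'w': 4, 'h': 0}
tbl['w'] = 4+4 = 8 → {'p': 7, 'w': 8, 'h': 0}
tbl['a'] = tbl['h']+3 = 3 → {'p': 7, 'w': 8, 'h': 0, 'a': 3}
tbl['w'] = 8+2 = 10 → {'p': 7, 'w': 10, 'h': 0, 'a': 3}
tbl['a'] = 3+1 = 4 → {'p': 7, 'w': 10, 'h': 0, 'a': 4}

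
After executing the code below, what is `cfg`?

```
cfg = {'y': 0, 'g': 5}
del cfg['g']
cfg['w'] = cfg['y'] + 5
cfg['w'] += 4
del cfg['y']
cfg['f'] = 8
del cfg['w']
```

{'f': 8}

del 'g' → {'y': 0}
cfg['w'] = cfg['y']+5 = 5 → {'y': 0, 'w': 5}
cfg['w'] = 5+4 = 9 → {'y': 0, 'w': 9}
del 'y' → {'w': 9}
cfg['f'] = 8 → {'w': 9, 'f': 8}
del 'w' → {'f': 8}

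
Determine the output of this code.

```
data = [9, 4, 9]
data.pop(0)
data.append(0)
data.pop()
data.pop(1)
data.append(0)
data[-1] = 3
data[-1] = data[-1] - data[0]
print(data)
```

[4, -1]

pop(0) removes 9 → [4, 9]
append 0 → [4, 9, 0]
pop() removes 0 → [4, 9]
pop(1) removes 9 → [4]
append 0 → [4, 0]
data[-1] = 3 → [4, 3]
data[-1] = data[-1]-data[0] = 3-4 = -1 → [4, -1]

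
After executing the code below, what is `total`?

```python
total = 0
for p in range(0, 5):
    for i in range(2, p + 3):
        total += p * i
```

145

p=0,i=2: total = 0+0 = 0
p=1,i=2: total = 0+2 = 2
p=1,i=3: total = 2+3 = 5
p=2,i=2: total = 5+4 = 9
p=2,i=3: total = 9+6 = 15
p=2,i=4: total = 15+8 = 23
p=3,i=2: total = 23+6 = 29
p=3,i=3: total = 29+9 = 38
p=3,i=4: total = 38+12 = 50
p=3,i=5: total = 50+15 = 65
p=4,i=2: total = 65+8 = 73
p=4,i=3: total = 73+12 = 85
p=4,i=4: total = 85+16 = 101
p=4,i=5: total = 101+20 = 121
p=4,i=6: total = 121+24 = 145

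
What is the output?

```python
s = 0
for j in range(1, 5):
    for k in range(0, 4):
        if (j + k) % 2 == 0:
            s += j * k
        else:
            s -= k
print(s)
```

j=1,k=0: odd sum, s = 0-0 = 0
j=1,k=1: even sum, s = 0+1 = 1
j=1,k=2: odd sum, s = 1-2 = -1
j=1,k=3: even sum, s = (-1)+3 = 2
j=2,k=0: even sum, s = 2+0 = 2
j=2,k=1: odd sum, s = 2-1 = 1
j=2,k=2: even sum, s = 1+4 = 5
j=2,k=3: odd sum, s = 5-3 = 2
j=3,k=0: odd sum, s = 2-0 = 2
j=3,k=1: even sum, s = 2+3 = 5
j=3,k=2: odd sum, s = 5-2 = 3
j=3,k=3: even sum, s = 3+9 = 12
j=4,k=0: even sum, s = 12+0 = 12
j=4,k=1: odd sum, s = 12-1 = 11
j=4,k=2: even sum, s = 11+8 = 19
j=4,k=3: odd sum, s = 19-3 = 16

16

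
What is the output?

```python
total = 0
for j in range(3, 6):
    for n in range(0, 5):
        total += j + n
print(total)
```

90

j=3,n=0: total = 0+3 = 3
j=3,n=1: total = 3+4 = 7
j=3,n=2: total = 7+5 = 12
j=3,n=3: total = 12+6 = 18
j=3,n=4: total = 18+7 = 25
j=4,n=0: total = 25+4 = 29
j=4,n=1: total = 29+5 = 34
j=4,n=2: total = 34+6 = 40
j=4,n=3: total = 40+7 = 47
j=4,n=4: total = 47+8 = 55
j=5,n=0: total = 55+5 = 60
j=5,n=1: total = 60+6 = 66
j=5,n=2: total = 66+7 = 73
j=5,n=3: total = 73+8 = 81
j=5,n=4: total = 81+9 = 90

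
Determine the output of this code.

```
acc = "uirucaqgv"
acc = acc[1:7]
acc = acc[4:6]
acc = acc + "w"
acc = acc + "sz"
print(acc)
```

slice [1:7] → 'irucaq'
slice [4:6] → 'aq'
+ 'w' → 'aqw'
+ 'sz' → 'aqwsz'

aqwsz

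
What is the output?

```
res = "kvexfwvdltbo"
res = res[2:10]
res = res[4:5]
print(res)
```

v

slice [2:10] → 'exfwvdlt'
slice [4:5] → 'v'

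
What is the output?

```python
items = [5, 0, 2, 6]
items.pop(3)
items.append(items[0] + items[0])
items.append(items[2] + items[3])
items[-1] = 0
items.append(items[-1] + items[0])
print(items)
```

[5, 0, 2, 10, 0, 5]

pop(3) removes 6 → [5, 0, 2]
append items[0]+items[0] = 5+5 = 10 → [5, 0, 2, 10]
append items[2]+items[3] = 2+10 = 12 → [5, 0, 2, 10, 12]
items[-1] = 0 → [5, 0, 2, 10, 0]
append items[-1]+items[0] = 0+5 = 5 → [5, 0, 2, 10, 0, 5]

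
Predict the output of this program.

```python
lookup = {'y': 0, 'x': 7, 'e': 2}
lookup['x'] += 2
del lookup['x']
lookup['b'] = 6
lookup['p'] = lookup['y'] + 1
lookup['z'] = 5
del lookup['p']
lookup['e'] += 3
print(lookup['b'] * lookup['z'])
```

30

lookup['x'] = 7+2 = 9 → {'y': 0, 'x': 9, 'e': 2}
del 'x' → {'y': 0, 'e': 2}
lookup['b'] = 6 → {'y': 0, 'e': 2, 'b': 6}
lookup['p'] = lookup['y']+1 = 1 → {'y': 0, 'e': 2, 'b': 6, 'p': 1}
lookup['z'] = 5 → {'y': 0, 'e': 2, 'b': 6, 'p': 1, 'z': 5}
del 'p' → {'y': 0, 'e': 2, 'b': 6, 'z': 5}
lookup['e'] = 2+3 = 5 → {'y': 0, 'e': 5, 'b': 6, 'z': 5}
lookup['b']*lookup['z'] = 6*5 = 30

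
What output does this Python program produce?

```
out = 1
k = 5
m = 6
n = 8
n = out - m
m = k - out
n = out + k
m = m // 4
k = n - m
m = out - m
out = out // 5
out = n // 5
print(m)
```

n = 1-6 = -5
m = 5-1 = 4
n = 1+5 = 6
m = 4//4 = 1
k = 6-1 = 5
m = 1-1 = 0
out = 1//5 = 0
out = 6//5 = 1

0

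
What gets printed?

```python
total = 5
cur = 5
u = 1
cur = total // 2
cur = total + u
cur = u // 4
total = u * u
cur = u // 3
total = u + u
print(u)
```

cur = 5//2 = 2
cur = 5+1 = 6
cur = 1//4 = 0
total = 1*1 = 1
cur = 1//3 = 0
total = 1+1 = 2

1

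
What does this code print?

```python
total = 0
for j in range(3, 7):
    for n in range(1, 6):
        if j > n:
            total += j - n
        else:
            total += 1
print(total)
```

40

j=3,n=1: 3>1, total = 0+2 = 2
j=3,n=2: 3>2, total = 2+1 = 3
j=3,n=3: not 3>3, total = 3+1 = 4
j=3,n=4: not 3>4, total = 4+1 = 5
j=3,n=5: not 3>5, total = 5+1 = 6
j=4,n=1: 4>1, total = 6+3 = 9
j=4,n=2: 4>2, total = 9+2 = 11
j=4,n=3: 4>3, total = 11+1 = 12
j=4,n=4: not 4>4, total = 12+1 = 13
j=4,n=5: not 4>5, total = 13+1 = 14
j=5,n=1: 5>1, total = 14+4 = 18
j=5,n=2: 5>2, total = 18+3 = 21
j=5,n=3: 5>3, total = 21+2 = 23
j=5,n=4: 5>4, total = 23+1 = 24
j=5,n=5: not 5>5, total = 24+1 = 25
j=6,n=1: 6>1, total = 25+5 = 30
j=6,n=2: 6>2, total = 30+4 = 34
j=6,n=3: 6>3, total = 34+3 = 37
j=6,n=4: 6>4, total = 37+2 = 39
j=6,n=5: 6>5, total = 39+1 = 40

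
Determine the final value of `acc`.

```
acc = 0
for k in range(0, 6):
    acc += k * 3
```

k=0: acc = 0+0*3 = 0
k=1: acc = 0+1*3 = 3
k=2: acc = 3+2*3 = 9
k=3: acc = 9+3*3 = 18
k=4: acc = 18+4*3 = 30
k=5: acc = 30+5*3 = 45

45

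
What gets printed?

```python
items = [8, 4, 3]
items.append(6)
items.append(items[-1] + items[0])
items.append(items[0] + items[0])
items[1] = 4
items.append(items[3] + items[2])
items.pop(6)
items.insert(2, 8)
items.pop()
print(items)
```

append 6 → [8, 4, 3, 6]
append items[-1]+items[0] = 6+8 = 14 → [8, 4, 3, 6, 14]
append items[0]+items[0] = 8+8 = 16 → [8, 4, 3, 6, 14, 16]
items[1] = 4 → [8, 4, 3, 6, 14, 16]
append items[3]+items[2] = 6+3 = 9 → [8, 4, 3, 6, 14, 16, 9]
pop(6) removes 9 → [8, 4, 3, 6, 14, 16]
insert 8 at 2 → [8, 4, 8, 3, 6, 14, 16]
pop() removes 16 → [8, 4, 8, 3, 6, 14]

[8, 4, 8, 3, 6, 14]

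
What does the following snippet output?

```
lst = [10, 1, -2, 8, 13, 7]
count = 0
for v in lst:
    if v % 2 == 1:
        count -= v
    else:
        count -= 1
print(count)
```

-24

v=10: not odd, count = 0-1 = -1
v=1: odd, count = (-1)-1 = -2
v=-2: not odd, count = (-2)-1 = -3
v=8: not odd, count = (-3)-1 = -4
v=13: odd, count = (-4)-13 = -17
v=7: odd, count = (-17)-7 = -24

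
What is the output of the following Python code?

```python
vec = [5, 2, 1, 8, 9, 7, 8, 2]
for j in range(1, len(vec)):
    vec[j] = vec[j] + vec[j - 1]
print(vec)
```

[5, 7, 8, 16, 25, 32, 40, 42]

j=1: vec[1] = 2+5 = 7 → [5, 7, 1, 8, 9, 7, 8, 2]
j=2: vec[2] = 1+7 = 8 → [5, 7, 8, 8, 9, 7, 8, 2]
j=3: vec[3] = 8+8 = 16 → [5, 7, 8, 16, 9, 7, 8, 2]
j=4: vec[4] = 9+16 = 25 → [5, 7, 8, 16, 25, 7, 8, 2]
j=5: vec[5] = 7+25 = 32 → [5, 7, 8, 16, 25, 32, 8, 2]
j=6: vec[6] = 8+32 = 40 → [5, 7, 8, 16, 25, 32, 40, 2]
j=7: vec[7] = 2+40 = 42 → [5, 7, 8, 16, 25, 32, 40, 42]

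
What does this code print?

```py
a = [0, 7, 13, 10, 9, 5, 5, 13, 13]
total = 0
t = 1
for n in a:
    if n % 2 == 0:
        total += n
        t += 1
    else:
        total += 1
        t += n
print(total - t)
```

-51

n=0: even, total = 0+0 = 0; t=2
n=7: not even, total = 0+1 = 1; t=9
n=13: not even, total = 1+1 = 2; t=22
n=10: even, total = 2+10 = 12; t=23
n=9: not even, total = 12+1 = 13; t=32
n=5: not even, total = 13+1 = 14; t=37
n=5: not even, total = 14+1 = 15; t=42
n=13: not even, total = 15+1 = 16; t=55
n=13: not even, total = 16+1 = 17; t=68
total-t = 17-68 = -51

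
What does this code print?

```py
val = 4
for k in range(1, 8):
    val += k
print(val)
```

32

k=1: val = 4+1 = 5
k=2: val = 5+2 = 7
k=3: val = 7+3 = 10
k=4: val = 10+4 = 14
k=5: val = 14+5 = 19
k=6: val = 19+6 = 25
k=7: val = 25+7 = 32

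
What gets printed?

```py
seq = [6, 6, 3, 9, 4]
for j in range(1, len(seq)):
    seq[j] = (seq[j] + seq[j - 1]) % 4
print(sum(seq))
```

j=1: seq[1] = (6+6)%4 = 0 → [6, 0, 3, 9, 4]
j=2: seq[2] = (3+0)%4 = 3 → [6, 0, 3, 9, 4]
j=3: seq[3] = (9+3)%4 = 0 → [6, 0, 3, 0, 4]
j=4: seq[4] = (4+0)%4 = 0 → [6, 0, 3, 0, 0]
sum = 9

9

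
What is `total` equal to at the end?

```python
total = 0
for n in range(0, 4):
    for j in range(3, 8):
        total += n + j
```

n=0,j=3: total = 0+3 = 3
n=0,j=4: total = 3+4 = 7
n=0,j=5: total = 7+5 = 12
n=0,j=6: total = 12+6 = 18
n=0,j=7: total = 18+7 = 25
n=1,j=3: total = 25+4 = 29
n=1,j=4: total = 29+5 = 34
n=1,j=5: total = 34+6 = 40
n=1,j=6: total = 40+7 = 47
n=1,j=7: total = 47+8 = 55
n=2,j=3: total = 55+5 = 60
n=2,j=4: total = 60+6 = 66
n=2,j=5: total = 66+7 = 73
n=2,j=6: total = 73+8 = 81
n=2,j=7: total = 81+9 = 90
n=3,j=3: total = 90+6 = 96
n=3,j=4: total = 96+7 = 103
n=3,j=5: total = 103+8 = 111
n=3,j=6: total = 111+9 = 120
n=3,j=7: total = 120+10 = 130

130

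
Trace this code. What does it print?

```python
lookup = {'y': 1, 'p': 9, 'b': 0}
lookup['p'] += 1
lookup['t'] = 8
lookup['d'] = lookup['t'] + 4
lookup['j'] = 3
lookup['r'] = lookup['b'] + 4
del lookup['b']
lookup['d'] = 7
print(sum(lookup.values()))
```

lookup['p'] = 9+1 = 10 → {'y': 1, 'p': 10, 'b': 0}
lookup['t'] = 8 → {'y': 1, 'p': 10, 'b': 0, 't': 8}
lookup['d'] = lookup['t']+4 = 12 → {'y': 1, 'p': 10, 'b': 0, 't': 8, 'd': 12}
lookup['j'] = 3 → {'y': 1, 'p': 10, 'b': 0, 't': 8, 'd': 12, 'j': 3}
lookup['r'] = lookup['b']+4 = 4 → {'y': 1, 'p': 10, 'b': 0, 't': 8, 'd': 12, 'j': 3, 'r': 4}
del 'b' → {'y': 1, 'p': 10, 't': 8, 'd': 12, 'j': 3, 'r': 4}
lookup['d'] = 7 → {'y': 1, 'p': 10, 't': 8, 'd': 7, 'j': 3, 'r': 4}
sum of values = 33

33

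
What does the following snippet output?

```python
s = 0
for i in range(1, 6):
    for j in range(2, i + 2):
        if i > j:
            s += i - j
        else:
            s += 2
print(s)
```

28

i=1,j=2: not 1>2, s = 0+2 = 2
i=2,j=2: not 2>2, s = 2+2 = 4
i=2,j=3: not 2>3, s = 4+2 = 6
i=3,j=2: 3>2, s = 6+1 = 7
i=3,j=3: not 3>3, s = 7+2 = 9
i=3,j=4: not 3>4, s = 9+2 = 11
i=4,j=2: 4>2, s = 11+2 = 13
i=4,j=3: 4>3, s = 13+1 = 14
i=4,j=4: not 4>4, s = 14+2 = 16
i=4,j=5: not 4>5, s = 16+2 = 18
i=5,j=2: 5>2, s = 18+3 = 21
i=5,j=3: 5>3, s = 21+2 = 23
i=5,j=4: 5>4, s = 23+1 = 24
i=5,j=5: not 5>5, s = 24+2 = 26
i=5,j=6: not 5>6, s = 26+2 = 28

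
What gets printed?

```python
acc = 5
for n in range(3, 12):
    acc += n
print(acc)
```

n=3: acc = 5+3 = 8
n=4: acc = 8+4 = 12
n=5: acc = 12+5 = 17
n=6: acc = 17+6 = 23
n=7: acc = 23+7 = 30
n=8: acc = 30+8 = 38
n=9: acc = 38+9 = 47
n=10: acc = 47+10 = 57
n=11: acc = 57+11 = 68

68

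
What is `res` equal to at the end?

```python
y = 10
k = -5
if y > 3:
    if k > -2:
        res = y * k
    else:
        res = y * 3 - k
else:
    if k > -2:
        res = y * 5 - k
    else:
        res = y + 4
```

y=10, k=-5
y > 3 is True; k > -2 is False
→ res = y * 3 - k = 35

35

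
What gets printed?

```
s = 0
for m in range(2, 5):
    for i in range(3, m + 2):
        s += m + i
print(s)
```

42

m=2,i=3: s = 0+5 = 5
m=3,i=3: s = 5+6 = 11
m=3,i=4: s = 11+7 = 18
m=4,i=3: s = 18+7 = 25
m=4,i=4: s = 25+8 = 33
m=4,i=5: s = 33+9 = 42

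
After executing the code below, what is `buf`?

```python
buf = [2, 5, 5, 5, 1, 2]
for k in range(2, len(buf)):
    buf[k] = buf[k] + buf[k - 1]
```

k=2: buf[2] = 5+5 = 10 → [2, 5, 10, 5, 1, 2]
k=3: buf[3] = 5+10 = 15 → [2, 5, 10, 15, 1, 2]
k=4: buf[4] = 1+15 = 16 → [2, 5, 10, 15, 16, 2]
k=5: buf[5] = 2+16 = 18 → [2, 5, 10, 15, 16, 18]

[2, 5, 10, 15, 16, 18]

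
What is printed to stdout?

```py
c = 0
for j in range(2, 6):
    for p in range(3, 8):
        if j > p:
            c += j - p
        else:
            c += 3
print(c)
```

55

j=2,p=3: not 2>3, c = 0+3 = 3
j=2,p=4: not 2>4, c = 3+3 = 6
j=2,p=5: not 2>5, c = 6+3 = 9
j=2,p=6: not 2>6, c = 9+3 = 12
j=2,p=7: not 2>7, c = 12+3 = 15
j=3,p=3: not 3>3, c = 15+3 = 18
j=3,p=4: not 3>4, c = 18+3 = 21
j=3,p=5: not 3>5, c = 21+3 = 24
j=3,p=6: not 3>6, c = 24+3 = 27
j=3,p=7: not 3>7, c = 27+3 = 30
j=4,p=3: 4>3, c = 30+1 = 31
j=4,p=4: not 4>4, c = 31+3 = 34
j=4,p=5: not 4>5, c = 34+3 = 37
j=4,p=6: not 4>6, c = 37+3 = 40
j=4,p=7: not 4>7, c = 40+3 = 43
j=5,p=3: 5>3, c = 43+2 = 45
j=5,p=4: 5>4, c = 45+1 = 46
j=5,p=5: not 5>5, c = 46+3 = 49
j=5,p=6: not 5>6, c = 49+3 = 52
j=5,p=7: not 5>7, c = 52+3 = 55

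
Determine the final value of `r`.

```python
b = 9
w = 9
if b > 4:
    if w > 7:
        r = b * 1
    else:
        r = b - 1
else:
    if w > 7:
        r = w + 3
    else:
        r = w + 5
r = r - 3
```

6

b=9, w=9
b > 4 is True; w > 7 is True
→ r = b * 1 = 9
r = 9-3 = 6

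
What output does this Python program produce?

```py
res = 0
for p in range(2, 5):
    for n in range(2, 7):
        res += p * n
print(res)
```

180

p=2,n=2: res = 0+4 = 4
p=2,n=3: res = 4+6 = 10
p=2,n=4: res = 10+8 = 18
p=2,n=5: res = 18+10 = 28
p=2,n=6: res = 28+12 = 40
p=3,n=2: res = 40+6 = 46
p=3,n=3: res = 46+9 = 55
p=3,n=4: res = 55+12 = 67
p=3,n=5: res = 67+15 = 82
p=3,n=6: res = 82+18 = 100
p=4,n=2: res = 100+8 = 108
p=4,n=3: res = 108+12 = 120
p=4,n=4: res = 120+16 = 136
p=4,n=5: res = 136+20 = 156
p=4,n=6: res = 156+24 = 180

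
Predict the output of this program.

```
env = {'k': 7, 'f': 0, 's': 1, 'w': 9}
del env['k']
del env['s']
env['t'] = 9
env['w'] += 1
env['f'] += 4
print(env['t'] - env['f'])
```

del 'k' → {'f': 0, 's': 1, 'w': 9}
del 's' → {'f': 0, 'w': 9}
env['t'] = 9 → {'f': 0, 'w': 9, 't': 9}
env['w'] = 9+1 = 10 → {'f': 0, 'w': 10, 't': 9}
env['f'] = 0+4 = 4 → {'f': 4, 'w': 10, 't': 9}
env['t']-env['f'] = 9-4 = 5

5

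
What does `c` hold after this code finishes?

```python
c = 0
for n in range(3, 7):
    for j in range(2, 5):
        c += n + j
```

90

n=3,j=2: c = 0+5 = 5
n=3,j=3: c = 5+6 = 11
n=3,j=4: c = 11+7 = 18
n=4,j=2: c = 18+6 = 24
n=4,j=3: c = 24+7 = 31
n=4,j=4: c = 31+8 = 39
n=5,j=2: c = 39+7 = 46
n=5,j=3: c = 46+8 = 54
n=5,j=4: c = 54+9 = 63
n=6,j=2: c = 63+8 = 71
n=6,j=3: c = 71+9 = 80
n=6,j=4: c = 80+10 = 90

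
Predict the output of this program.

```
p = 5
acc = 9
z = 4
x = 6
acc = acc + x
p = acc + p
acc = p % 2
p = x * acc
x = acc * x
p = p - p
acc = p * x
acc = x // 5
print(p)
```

0

acc = 9+6 = 15
p = 15+5 = 20
acc = 20%2 = 0
p = 6*0 = 0
x = 0*6 = 0
p = 0-0 = 0
acc = 0*0 = 0
acc = 0//5 = 0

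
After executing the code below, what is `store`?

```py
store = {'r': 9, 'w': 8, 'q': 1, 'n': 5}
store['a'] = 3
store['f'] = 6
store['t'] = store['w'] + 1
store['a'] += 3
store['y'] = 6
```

store['a'] = 3 → {'r': 9, 'w': 8, 'q': 1, 'n': 5, 'a': 3}
store['f'] = 6 → {'r': 9, 'w': 8, 'q': 1, 'n': 5, 'a': 3, 'f': 6}
store['t'] = store['w']+1 = 9 → {'r': 9, 'w': 8, 'q': 1, 'n': 5, 'a': 3, 'f': 6, 't': 9}
store['a'] = 3+3 = 6 → {'r': 9, 'w': 8, 'q': 1, 'n': 5, 'a': 6, 'f': 6, 't': 9}
store['y'] = 6 → {'r': 9, 'w': 8, 'q': 1, 'n': 5, 'a': 6, 'f': 6, 't': 9, 'y': 6}

{'r': 9, 'w': 8, 'q': 1, 'n': 5, 'a': 6, 'f': 6, 't': 9, 'y': 6}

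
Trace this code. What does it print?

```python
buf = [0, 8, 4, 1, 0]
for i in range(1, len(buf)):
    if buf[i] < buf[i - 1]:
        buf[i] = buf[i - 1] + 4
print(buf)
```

[0, 8, 12, 16, 20]

i=1: 8>=0, unchanged → [0, 8, 4, 1, 0]
i=2: 4<8, buf[2] = 8+4 = 12 → [0, 8, 12, 1, 0]
i=3: 1<12, buf[3] = 12+4 = 16 → [0, 8, 12, 16, 0]
i=4: 0<16, buf[4] = 16+4 = 20 → [0, 8, 12, 16, 20]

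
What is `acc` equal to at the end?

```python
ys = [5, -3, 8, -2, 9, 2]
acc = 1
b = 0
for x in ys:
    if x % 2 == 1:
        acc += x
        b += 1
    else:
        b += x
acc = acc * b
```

x=5: odd, acc = 1+5 = 6; b=1
x=-3: odd, acc = 6+(-3) = 3; b=2
x=8: not odd; b=10
x=-2: not odd; b=8
x=9: odd, acc = 3+9 = 12; b=9
x=2: not odd; b=11
acc*b = 12*11 = 132

132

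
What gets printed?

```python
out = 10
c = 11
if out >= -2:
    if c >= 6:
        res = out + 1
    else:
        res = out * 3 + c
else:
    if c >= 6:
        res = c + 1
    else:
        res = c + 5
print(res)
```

11

out=10, c=11
out >= -2 is True; c >= 6 is True
→ res = out + 1 = 11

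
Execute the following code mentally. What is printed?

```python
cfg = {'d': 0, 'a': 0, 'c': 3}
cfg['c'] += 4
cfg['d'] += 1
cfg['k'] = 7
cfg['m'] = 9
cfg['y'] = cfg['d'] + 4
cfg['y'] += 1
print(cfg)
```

cfg['c'] = 3+4 = 7 → {'d': 0, 'a': 0, 'c': 7}
cfg['d'] = 0+1 = 1 → {'d': 1, 'a': 0, 'c': 7}
cfg['k'] = 7 → {'d': 1, 'a': 0, 'c': 7, 'k': 7}
cfg['m'] = 9 → {'d': 1, 'a': 0, 'c': 7, 'k': 7, 'm': 9}
cfg['y'] = cfg['d']+4 = 5 → {'d': 1, 'a': 0, 'c': 7, 'k': 7, 'm': 9, 'y': 5}
cfg['y'] = 5+1 = 6 → {'d': 1, 'a': 0, 'c': 7, 'k': 7, 'm': 9, 'y': 6}

{'d': 1, 'a': 0, 'c': 7, 'k': 7, 'm': 9, 'y': 6}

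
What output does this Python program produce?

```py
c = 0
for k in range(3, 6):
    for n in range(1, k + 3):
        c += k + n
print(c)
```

k=3,n=1: c = 0+4 = 4
k=3,n=2: c = 4+5 = 9
k=3,n=3: c = 9+6 = 15
k=3,n=4: c = 15+7 = 22
k=3,n=5: c = 22+8 = 30
k=4,n=1: c = 30+5 = 35
k=4,n=2: c = 35+6 = 41
k=4,n=3: c = 41+7 = 48
k=4,n=4: c = 48+8 = 56
k=4,n=5: c = 56+9 = 65
k=4,n=6: c = 65+10 = 75
k=5,n=1: c = 75+6 = 81
k=5,n=2: c = 81+7 = 88
k=5,n=3: c = 88+8 = 96
k=5,n=4: c = 96+9 = 105
k=5,n=5: c = 105+10 = 115
k=5,n=6: c = 115+11 = 126
k=5,n=7: c = 126+12 = 138

138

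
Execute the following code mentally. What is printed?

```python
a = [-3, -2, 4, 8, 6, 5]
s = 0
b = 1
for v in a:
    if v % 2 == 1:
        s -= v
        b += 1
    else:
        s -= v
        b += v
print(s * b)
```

-342

v=-3: odd, s = 0-(-3) = 3; b=2
v=-2: not odd, s = 3-(-2) = 5; b=0
v=4: not odd, s = 5-4 = 1; b=4
v=8: not odd, s = 1-8 = -7; b=12
v=6: not odd, s = (-7)-6 = -13; b=18
v=5: odd, s = (-13)-5 = -18; b=19
s*b = (-18)*19 = -342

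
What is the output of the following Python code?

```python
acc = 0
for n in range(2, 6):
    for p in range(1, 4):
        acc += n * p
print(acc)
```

84

n=2,p=1: acc = 0+2 = 2
n=2,p=2: acc = 2+4 = 6
n=2,p=3: acc = 6+6 = 12
n=3,p=1: acc = 12+3 = 15
n=3,p=2: acc = 15+6 = 21
n=3,p=3: acc = 21+9 = 30
n=4,p=1: acc = 30+4 = 34
n=4,p=2: acc = 34+8 = 42
n=4,p=3: acc = 42+12 = 54
n=5,p=1: acc = 54+5 = 59
n=5,p=2: acc = 59+10 = 69
n=5,p=3: acc = 69+15 = 84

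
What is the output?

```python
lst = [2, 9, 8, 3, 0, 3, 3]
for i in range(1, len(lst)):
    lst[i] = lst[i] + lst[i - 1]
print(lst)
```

i=1: lst[1] = 9+2 = 11 → [2, 11, 8, 3, 0, 3, 3]
i=2: lst[2] = 8+11 = 19 → [2, 11, 19, 3, 0, 3, 3]
i=3: lst[3] = 3+19 = 22 → [2, 11, 19, 22, 0, 3, 3]
i=4: lst[4] = 0+22 = 22 → [2, 11, 19, 22, 22, 3, 3]
i=5: lst[5] = 3+22 = 25 → [2, 11, 19, 22, 22, 25, 3]
i=6: lst[6] = 3+25 = 28 → [2, 11, 19, 22, 22, 25, 28]

[2, 11, 19, 22, 22, 25, 28]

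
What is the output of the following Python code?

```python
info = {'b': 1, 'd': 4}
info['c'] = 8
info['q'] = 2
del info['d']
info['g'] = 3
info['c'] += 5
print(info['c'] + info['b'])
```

14

info['c'] = 8 → {'b': 1, 'd': 4, 'c': 8}
info['q'] = 2 → {'b': 1, 'd': 4, 'c': 8, 'q': 2}
del 'd' → {'b': 1, 'c': 8, 'q': 2}
info['g'] = 3 → {'b': 1, 'c': 8, 'q': 2, 'g': 3}
info['c'] = 8+5 = 13 → {'b': 1, 'c': 13, 'q': 2, 'g': 3}
info['c']+info['b'] = 13+1 = 14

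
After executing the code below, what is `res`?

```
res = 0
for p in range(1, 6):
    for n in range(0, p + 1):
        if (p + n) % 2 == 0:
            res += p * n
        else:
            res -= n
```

73

p=1,n=0: odd sum, res = 0-0 = 0
p=1,n=1: even sum, res = 0+1 = 1
p=2,n=0: even sum, res = 1+0 = 1
p=2,n=1: odd sum, res = 1-1 = 0
p=2,n=2: even sum, res = 0+4 = 4
p=3,n=0: odd sum, res = 4-0 = 4
p=3,n=1: even sum, res = 4+3 = 7
p=3,n=2: odd sum, res = 7-2 = 5
p=3,n=3: even sum, res = 5+9 = 14
p=4,n=0: even sum, res = 14+0 = 14
p=4,n=1: odd sum, res = 14-1 = 13
p=4,n=2: even sum, res = 13+8 = 21
p=4,n=3: odd sum, res = 21-3 = 18
p=4,n=4: even sum, res = 18+16 = 34
p=5,n=0: odd sum, res = 34-0 = 34
p=5,n=1: even sum, res = 34+5 = 39
p=5,n=2: odd sum, res = 39-2 = 37
p=5,n=3: even sum, res = 37+15 = 52
p=5,n=4: odd sum, res = 52-4 = 48
p=5,n=5: even sum, res = 48+25 = 73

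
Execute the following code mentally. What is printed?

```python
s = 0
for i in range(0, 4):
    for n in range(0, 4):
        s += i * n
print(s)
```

i=0,n=0: s = 0+0 = 0
i=0,n=1: s = 0+0 = 0
i=0,n=2: s = 0+0 = 0
i=0,n=3: s = 0+0 = 0
i=1,n=0: s = 0+0 = 0
i=1,n=1: s = 0+1 = 1
i=1,n=2: s = 1+2 = 3
i=1,n=3: s = 3+3 = 6
i=2,n=0: s = 6+0 = 6
i=2,n=1: s = 6+2 = 8
i=2,n=2: s = 8+4 = 12
i=2,n=3: s = 12+6 = 18
i=3,n=0: s = 18+0 = 18
i=3,n=1: s = 18+3 = 21
i=3,n=2: s = 21+6 = 27
i=3,n=3: s = 27+9 = 36

36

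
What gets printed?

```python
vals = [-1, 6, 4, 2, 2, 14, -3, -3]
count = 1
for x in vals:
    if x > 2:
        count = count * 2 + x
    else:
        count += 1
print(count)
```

x=-1: not >2, count = 1+1 = 2
x=6: >2, count = 2*2+6 = 10
x=4: >2, count = 10*2+4 = 24
x=2: not >2, count = 24+1 = 25
x=2: not >2, count = 25+1 = 26
x=14: >2, count = 26*2+14 = 66
x=-3: not >2, count = 66+1 = 67
x=-3: not >2, count = 67+1 = 68

68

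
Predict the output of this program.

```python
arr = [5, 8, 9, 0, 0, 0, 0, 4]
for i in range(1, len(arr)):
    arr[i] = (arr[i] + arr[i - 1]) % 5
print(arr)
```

i=1: arr[1] = (8+5)%5 = 3 → [5, 3, 9, 0, 0, 0, 0, 4]
i=2: arr[2] = (9+3)%5 = 2 → [5, 3, 2, 0, 0, 0, 0, 4]
i=3: arr[3] = (0+2)%5 = 2 → [5, 3, 2, 2, 0, 0, 0, 4]
i=4: arr[4] = (0+2)%5 = 2 → [5, 3, 2, 2, 2, 0, 0, 4]
i=5: arr[5] = (0+2)%5 = 2 → [5, 3, 2, 2, 2, 2, 0, 4]
i=6: arr[6] = (0+2)%5 = 2 → [5, 3, 2, 2, 2, 2, 2, 4]
i=7: arr[7] = (4+2)%5 = 1 → [5, 3, 2, 2, 2, 2, 2, 1]

[5, 3, 2, 2, 2, 2, 2, 1]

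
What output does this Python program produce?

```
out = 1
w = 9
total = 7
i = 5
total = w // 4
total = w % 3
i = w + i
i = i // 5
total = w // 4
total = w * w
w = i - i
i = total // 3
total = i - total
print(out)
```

total = 9//4 = 2
total = 9%3 = 0
i = 9+5 = 14
i = 14//5 = 2
total = 9//4 = 2
total = 9*9 = 81
w = 2-2 = 0
i = 81//3 = 27
total = 27-81 = -54

1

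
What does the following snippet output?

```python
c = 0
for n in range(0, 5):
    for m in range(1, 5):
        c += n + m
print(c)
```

n=0,m=1: c = 0+1 = 1
n=0,m=2: c = 1+2 = 3
n=0,m=3: c = 3+3 = 6
n=0,m=4: c = 6+4 = 10
n=1,m=1: c = 10+2 = 12
n=1,m=2: c = 12+3 = 15
n=1,m=3: c = 15+4 = 19
n=1,m=4: c = 19+5 = 24
n=2,m=1: c = 24+3 = 27
n=2,m=2: c = 27+4 = 31
n=2,m=3: c = 31+5 = 36
n=2,m=4: c = 36+6 = 42
n=3,m=1: c = 42+4 = 46
n=3,m=2: c = 46+5 = 51
n=3,m=3: c = 51+6 = 57
n=3,m=4: c = 57+7 = 64
n=4,m=1: c = 64+5 = 69
n=4,m=2: c = 69+6 = 75
n=4,m=3: c = 75+7 = 82
n=4,m=4: c = 82+8 = 90

90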